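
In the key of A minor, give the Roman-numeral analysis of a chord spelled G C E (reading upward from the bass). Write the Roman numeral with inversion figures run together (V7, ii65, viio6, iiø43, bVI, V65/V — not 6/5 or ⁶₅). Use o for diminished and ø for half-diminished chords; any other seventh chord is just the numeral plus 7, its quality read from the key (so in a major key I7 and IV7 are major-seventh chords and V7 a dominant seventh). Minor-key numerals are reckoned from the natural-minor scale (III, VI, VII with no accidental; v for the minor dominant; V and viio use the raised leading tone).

III64

Stacked in thirds the chord is C-E-G: a major triad on C.
In A minor, C is the mediant; the diatonic major triad there is III.
With G in the bass the chord is in second inversion, so the figured bass is 64.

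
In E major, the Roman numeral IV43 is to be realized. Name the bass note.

E

IV in E major has root A; the chord is A-C#-E-G#.
The figure 43 means second inversion — the fifth is in the bass.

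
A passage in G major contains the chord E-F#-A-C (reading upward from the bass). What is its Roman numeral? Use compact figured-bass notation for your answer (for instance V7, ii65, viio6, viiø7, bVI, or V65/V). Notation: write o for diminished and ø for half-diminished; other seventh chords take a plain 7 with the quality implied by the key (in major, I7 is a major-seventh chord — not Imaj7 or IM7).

The pitches F#-A-C-E form a half-diminished seventh chord rooted on F#.
In G major, F# is the leading tone; the diatonic half-diminished seventh chord there is viiø7.
With E in the bass the chord is in third inversion, so the figured bass is 42.

viiø42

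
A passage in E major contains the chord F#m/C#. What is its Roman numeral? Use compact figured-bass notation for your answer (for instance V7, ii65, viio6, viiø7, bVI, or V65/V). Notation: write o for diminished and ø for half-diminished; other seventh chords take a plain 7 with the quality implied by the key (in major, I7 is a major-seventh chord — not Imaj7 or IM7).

Stacked in thirds the chord is F#-A-C#: a minor triad on F#.
F# is scale degree 2 in E major, and a minor triad on that degree is written ii.
With C# in the bass the chord is in second inversion, so the figured bass is 64.

ii64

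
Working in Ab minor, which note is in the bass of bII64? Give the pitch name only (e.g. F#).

Fb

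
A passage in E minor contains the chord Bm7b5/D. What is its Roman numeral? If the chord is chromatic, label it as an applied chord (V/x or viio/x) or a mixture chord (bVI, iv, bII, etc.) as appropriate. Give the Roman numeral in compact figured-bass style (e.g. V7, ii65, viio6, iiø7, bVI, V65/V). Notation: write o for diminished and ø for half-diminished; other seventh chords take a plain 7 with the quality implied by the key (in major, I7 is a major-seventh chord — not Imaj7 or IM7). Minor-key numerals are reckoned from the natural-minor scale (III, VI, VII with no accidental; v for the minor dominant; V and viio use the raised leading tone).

viiø65/VI

Stacked in thirds the chord is B-D-F-A: a half-diminished seventh chord on B.
B sits a half step below C (VI in E minor); a diminished chord there is the applied leading-tone chord of VI.
With D in the bass the chord is in first inversion, so the figured bass is 65.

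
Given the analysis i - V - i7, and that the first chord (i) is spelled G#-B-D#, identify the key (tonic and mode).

i is given as G#-B-D# — a minor triad with root G#.
If G# is scale degree 1 and the mode makes that degree carry a minor triad, the tonic is G# and the mode is minor.

G# minor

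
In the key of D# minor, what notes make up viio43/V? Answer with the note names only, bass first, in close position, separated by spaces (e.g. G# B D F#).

D# F# G## B#

viio43/V is a secondary leading-tone chord. The target V is A# in D# minor; the applied chord is rooted a semitone below, on G##.
Building a fully diminished seventh chord on G## gives G##-B#-D#-F#.
With the 43 figure the chord is in second inversion; from the bass D# upward in close position it reads D#-F#-G##-B#.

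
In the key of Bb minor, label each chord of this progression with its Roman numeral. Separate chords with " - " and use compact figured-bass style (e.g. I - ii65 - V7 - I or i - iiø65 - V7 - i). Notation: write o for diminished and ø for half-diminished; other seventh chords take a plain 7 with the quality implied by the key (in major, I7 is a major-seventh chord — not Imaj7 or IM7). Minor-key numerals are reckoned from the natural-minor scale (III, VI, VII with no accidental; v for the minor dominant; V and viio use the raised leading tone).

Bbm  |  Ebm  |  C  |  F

i - iv - V/V - V

Bbm: minor triad on Bb = scale degree 1 → i.
Ebm: root Eb is the subdominant; minor triad there is iv.
C is the secondary dominant of V (major triad on C): V/V.
F: root F is the dominant; major triad there is V.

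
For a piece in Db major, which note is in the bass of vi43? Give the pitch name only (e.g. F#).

F

vi in Db major has root Bb; the chord is Bb-Db-F-Ab.
The figure 43 means second inversion — the fifth is in the bass.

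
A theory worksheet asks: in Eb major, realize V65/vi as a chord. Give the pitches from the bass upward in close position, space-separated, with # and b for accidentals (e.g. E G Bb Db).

B D F G

V65/vi is a secondary dominant — the dominant seventh of vi. vi in Eb major is C, so the applied chord's root is G, a perfect fifth above.
Building a dominant seventh chord on G gives G-B-D-F.
With the 65 figure the chord is in first inversion; from the bass B upward in close position it reads B-D-F-G.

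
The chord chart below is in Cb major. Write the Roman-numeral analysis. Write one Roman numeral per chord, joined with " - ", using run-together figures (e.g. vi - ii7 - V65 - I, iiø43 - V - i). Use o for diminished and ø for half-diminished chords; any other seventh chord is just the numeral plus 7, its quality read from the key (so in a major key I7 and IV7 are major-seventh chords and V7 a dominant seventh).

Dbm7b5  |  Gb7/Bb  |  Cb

iiø7 - V65 - I

Dbm7b5 is non-diatonic — iiø7, a mixture chord from Cb minor.
Gb7/Bb: dominant seventh chord on Gb = scale degree 5 → V65.
Cb has root Cb, degree 1 in Cb major, so I.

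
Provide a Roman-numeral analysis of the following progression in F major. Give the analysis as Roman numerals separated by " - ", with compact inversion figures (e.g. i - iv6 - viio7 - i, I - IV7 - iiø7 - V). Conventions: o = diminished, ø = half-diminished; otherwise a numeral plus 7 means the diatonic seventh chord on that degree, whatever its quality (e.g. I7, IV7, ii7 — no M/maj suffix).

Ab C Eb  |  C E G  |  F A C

bIII - V - I

Ab-C-Eb is non-diatonic — bIII, a mixture chord from F minor.
C-E-G: root C is the dominant; major triad there is V.
F-A-C has root F, degree 1 in F major, so I.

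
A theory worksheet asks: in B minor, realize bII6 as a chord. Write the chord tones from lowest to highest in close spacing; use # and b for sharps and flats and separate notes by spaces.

E G C

Scale degree 2 in B minor is C#; lowering it a half step gives C. bII6 is the Neapolitan sixth — a major triad on the lowered second degree, here in its customary first inversion.
So the chord is C-E-G, a major triad.
With the 6 figure the chord is in first inversion; from the bass E upward in close position it reads E-G-C.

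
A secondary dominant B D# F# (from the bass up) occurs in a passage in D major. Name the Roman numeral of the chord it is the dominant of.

The chord is a major triad on B.
A dominant resolves down a perfect fifth: B → E. In D major, E is scale degree 2, i.e. ii.

ii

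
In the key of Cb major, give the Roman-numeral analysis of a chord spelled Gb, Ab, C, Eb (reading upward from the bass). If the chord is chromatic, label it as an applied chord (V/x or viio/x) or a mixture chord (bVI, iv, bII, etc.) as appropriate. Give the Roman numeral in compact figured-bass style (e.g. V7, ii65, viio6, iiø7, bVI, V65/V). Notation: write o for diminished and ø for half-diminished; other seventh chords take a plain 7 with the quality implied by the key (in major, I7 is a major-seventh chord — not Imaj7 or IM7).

V42/ii

The pitches Ab-C-Eb-Gb form a dominant seventh chord rooted on Ab.
Ab is not a diatonic chord root with this quality in Cb major, but it lies a perfect fifth above Db (ii), so the chord functions as an applied dominant of ii.
With Gb in the bass the chord is in third inversion, so the figured bass is 42.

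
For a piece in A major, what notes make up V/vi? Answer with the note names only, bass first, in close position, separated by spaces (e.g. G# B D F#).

V/vi is a secondary dominant — the dominant triad of vi. vi in A major is F#, so the applied chord's root is C#, a perfect fifth above.
Building a major triad on C# gives C#-E#-G#.

C# E# G#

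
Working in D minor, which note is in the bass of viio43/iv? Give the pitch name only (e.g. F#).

C

The applied chord viio43/iv is rooted on F#: F#-A-C-Eb.
The figure 43 means second inversion — the fifth is in the bass.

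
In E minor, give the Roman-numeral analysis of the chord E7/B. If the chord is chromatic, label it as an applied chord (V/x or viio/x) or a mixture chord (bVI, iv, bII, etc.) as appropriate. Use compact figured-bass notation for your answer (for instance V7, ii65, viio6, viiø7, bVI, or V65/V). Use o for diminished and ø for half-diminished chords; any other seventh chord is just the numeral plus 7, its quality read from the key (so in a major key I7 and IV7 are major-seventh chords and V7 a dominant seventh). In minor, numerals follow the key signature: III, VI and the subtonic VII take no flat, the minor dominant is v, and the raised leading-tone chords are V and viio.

V43/iv

The pitches E-G#-B-D form a dominant seventh chord rooted on E.
E is not a diatonic chord root with this quality in E minor, but it lies a perfect fifth above A (iv), so the chord functions as an applied dominant of iv.
With B in the bass the chord is in second inversion, so the figured bass is 43.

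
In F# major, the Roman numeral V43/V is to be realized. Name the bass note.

The applied chord V43/V is rooted on G#: G#-B#-D#-F#.
The figure 43 means second inversion — the fifth is in the bass.

D#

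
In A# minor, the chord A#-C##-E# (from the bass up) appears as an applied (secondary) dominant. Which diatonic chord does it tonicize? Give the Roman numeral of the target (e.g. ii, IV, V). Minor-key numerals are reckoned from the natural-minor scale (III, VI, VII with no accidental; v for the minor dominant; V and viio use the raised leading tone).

iv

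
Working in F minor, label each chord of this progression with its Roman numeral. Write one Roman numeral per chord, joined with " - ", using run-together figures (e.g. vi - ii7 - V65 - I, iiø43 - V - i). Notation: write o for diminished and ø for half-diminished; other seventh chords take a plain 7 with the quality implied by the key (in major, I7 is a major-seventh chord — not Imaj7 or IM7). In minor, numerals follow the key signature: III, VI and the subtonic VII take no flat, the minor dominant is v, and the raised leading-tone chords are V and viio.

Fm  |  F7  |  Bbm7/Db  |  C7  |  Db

i - V7/iv - iv65 - V7 - VI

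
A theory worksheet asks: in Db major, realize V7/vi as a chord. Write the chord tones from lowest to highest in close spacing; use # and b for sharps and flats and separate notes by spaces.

The slash means an applied dominant: we want the dominant of vi. In Db major, vi is Bb minor, and its dominant is built on F.
Building a dominant seventh chord on F gives F-A-C-Eb.

F A C Eb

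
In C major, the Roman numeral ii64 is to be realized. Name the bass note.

ii in C major has root D; the chord is D-F-A.
The figure 64 means second inversion — the fifth is in the bass.

A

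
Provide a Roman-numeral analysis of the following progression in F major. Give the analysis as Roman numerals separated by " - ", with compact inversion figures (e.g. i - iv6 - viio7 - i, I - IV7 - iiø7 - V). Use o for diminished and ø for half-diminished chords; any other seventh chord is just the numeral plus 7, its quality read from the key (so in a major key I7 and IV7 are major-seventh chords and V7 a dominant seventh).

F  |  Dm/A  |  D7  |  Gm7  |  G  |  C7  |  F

I - vi64 - V7/ii - ii7 - V/V - V7 - I

F has root F, degree 1 in F major, so I.
Dm/A: minor triad on D = scale degree 6 → vi64.
D7 is the secondary dominant of ii (dominant seventh chord on D): V7/ii.
Gm7: root G is the supertonic; minor seventh chord there is ii7.
G: a major triad on G, the applied dominant of V → V/V.
C7 has root C, degree 5 in F major, so V7.
F: root F is the tonic; major triad there is I.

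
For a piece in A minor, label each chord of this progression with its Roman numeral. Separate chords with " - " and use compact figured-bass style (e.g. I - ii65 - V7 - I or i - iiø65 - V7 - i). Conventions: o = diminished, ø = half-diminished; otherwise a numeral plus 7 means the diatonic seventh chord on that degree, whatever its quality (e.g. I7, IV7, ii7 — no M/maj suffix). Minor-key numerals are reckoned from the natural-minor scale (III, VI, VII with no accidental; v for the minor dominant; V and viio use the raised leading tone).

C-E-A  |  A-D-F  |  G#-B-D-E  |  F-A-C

i6 - iv64 - V65 - VI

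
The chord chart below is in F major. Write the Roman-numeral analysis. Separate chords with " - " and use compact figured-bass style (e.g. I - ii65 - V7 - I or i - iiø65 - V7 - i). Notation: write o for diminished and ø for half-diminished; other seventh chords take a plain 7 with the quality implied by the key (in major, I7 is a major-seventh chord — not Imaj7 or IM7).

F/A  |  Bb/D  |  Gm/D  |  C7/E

I6 - IV6 - ii64 - V65

F/A: root F is the tonic; major triad there is I6.
Bb/D has root Bb, degree 4 in F major, so IV6.
Gm/D: root G is the supertonic; minor triad there is ii64.
C7/E: dominant seventh chord on C = scale degree 5 → V65.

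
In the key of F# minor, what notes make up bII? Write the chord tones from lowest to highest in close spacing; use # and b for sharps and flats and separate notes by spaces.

Scale degree 2 in F# minor is G#; lowering it a half step gives G. bII is the Neapolitan chord — a major triad on the lowered second degree.
So the chord is G-B-D, a major triad.

G B D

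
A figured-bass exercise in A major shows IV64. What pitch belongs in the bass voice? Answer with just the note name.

A

IV in A major has root D; the chord is D-F#-A.
The figure 64 means second inversion — the fifth is in the bass.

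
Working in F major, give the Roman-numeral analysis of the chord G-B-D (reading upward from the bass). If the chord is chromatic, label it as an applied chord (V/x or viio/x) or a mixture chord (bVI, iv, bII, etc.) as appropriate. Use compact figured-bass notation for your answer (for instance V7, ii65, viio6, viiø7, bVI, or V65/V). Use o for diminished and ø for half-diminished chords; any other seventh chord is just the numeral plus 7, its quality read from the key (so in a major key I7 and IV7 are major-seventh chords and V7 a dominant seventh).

Stacked in thirds the chord is G-B-D: a major triad on G.
G is not a diatonic chord root with this quality in F major, but it lies a perfect fifth above C (V), so the chord functions as an applied dominant of V.

V/V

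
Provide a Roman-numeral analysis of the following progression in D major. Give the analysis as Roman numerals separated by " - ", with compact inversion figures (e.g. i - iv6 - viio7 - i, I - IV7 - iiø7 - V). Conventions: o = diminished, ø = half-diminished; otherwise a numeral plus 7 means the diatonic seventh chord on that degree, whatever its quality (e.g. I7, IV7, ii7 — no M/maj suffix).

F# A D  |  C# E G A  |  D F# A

F#-A-D: major triad on D = scale degree 1 → I6.
C#-E-G-A: dominant seventh chord on A = scale degree 5 → V65.
D-F#-A has root D, degree 1 in D major, so I.

I6 - V65 - I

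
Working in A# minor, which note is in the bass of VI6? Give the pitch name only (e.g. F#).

A#

VI in A# minor has root F#; the chord is F#-A#-C#.
The figure 6 means first inversion — the third is in the bass.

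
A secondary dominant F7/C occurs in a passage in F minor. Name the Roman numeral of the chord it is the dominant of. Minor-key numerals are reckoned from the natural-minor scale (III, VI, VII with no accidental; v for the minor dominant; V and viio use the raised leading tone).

iv

The chord is a dominant seventh chord on F.
A dominant resolves down a perfect fifth: F → Bb. In F minor, Bb is scale degree 4, i.e. iv.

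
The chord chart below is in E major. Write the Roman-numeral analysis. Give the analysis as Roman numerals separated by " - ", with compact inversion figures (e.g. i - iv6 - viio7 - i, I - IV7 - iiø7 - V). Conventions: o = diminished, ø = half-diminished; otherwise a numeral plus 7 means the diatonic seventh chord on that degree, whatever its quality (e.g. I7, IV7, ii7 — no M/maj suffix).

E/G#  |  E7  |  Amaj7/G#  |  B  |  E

E/G#: major triad on E = scale degree 1 → I6.
E7: chromatic; E is V of IV, so V7/IV.
Amaj7/G#: major seventh chord on A = scale degree 4 → IV42.
B has root B, degree 5 in E major, so V.
E has root E, degree 1 in E major, so I.

I6 - V7/IV - IV42 - V - I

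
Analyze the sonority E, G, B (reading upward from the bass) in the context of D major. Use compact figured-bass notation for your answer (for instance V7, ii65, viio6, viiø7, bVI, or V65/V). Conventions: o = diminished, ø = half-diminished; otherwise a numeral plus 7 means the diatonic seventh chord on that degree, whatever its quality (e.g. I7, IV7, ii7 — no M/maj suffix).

ii

Stacked in thirds the chord is E-G-B: a minor triad on E.
E is scale degree 2 in D major, and a minor triad on that degree is written ii.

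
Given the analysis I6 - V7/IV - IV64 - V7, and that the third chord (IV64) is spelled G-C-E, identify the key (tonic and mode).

IV64 is given as G-C-E — a major triad with root C.
If C is scale degree 4 and the mode makes that degree carry a major triad, the tonic is G and the mode is major.

G major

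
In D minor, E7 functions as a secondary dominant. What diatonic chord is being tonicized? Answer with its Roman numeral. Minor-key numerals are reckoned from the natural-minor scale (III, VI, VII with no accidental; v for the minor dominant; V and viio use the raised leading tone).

V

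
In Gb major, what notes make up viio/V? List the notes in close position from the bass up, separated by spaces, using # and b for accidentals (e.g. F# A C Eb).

The slash marks an applied leading-tone chord: viio of V. In Gb major, V is Db, so the leading tone to it is C, a half step below.
Building a diminished triad on C gives C-Eb-Gb.

C Eb Gb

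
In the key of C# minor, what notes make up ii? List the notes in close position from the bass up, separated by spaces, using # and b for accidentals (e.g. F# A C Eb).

D# F# A#

ii is the minor supertonic, borrowed from the parallel major (the Dorian ii). In C# minor that root is D#.
So the chord is D#-F#-A#.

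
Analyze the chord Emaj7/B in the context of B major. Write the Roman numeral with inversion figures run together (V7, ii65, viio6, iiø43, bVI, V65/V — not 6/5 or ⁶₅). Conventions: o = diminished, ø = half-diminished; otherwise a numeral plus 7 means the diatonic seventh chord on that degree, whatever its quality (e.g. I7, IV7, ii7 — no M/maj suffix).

The pitches E-G#-B-D# form a major seventh chord rooted on E.
E is scale degree 4 in B major, and a major seventh chord on that degree is written IV7.
With B in the bass the chord is in second inversion, so the figured bass is 43.

IV43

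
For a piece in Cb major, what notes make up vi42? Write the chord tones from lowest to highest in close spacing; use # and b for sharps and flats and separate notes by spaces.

In Cb major, the submediant is Ab, and the diatonic chord built there is a minor seventh chord.
That chord is spelled Ab-Cb-Eb-Gb.
The figured bass 42 indicates third inversion, placing the seventh (Gb) in the bass: Gb-Ab-Cb-Eb.

Gb Ab Cb Eb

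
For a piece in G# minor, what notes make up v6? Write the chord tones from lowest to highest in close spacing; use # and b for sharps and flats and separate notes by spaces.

F# A# D#

The numeral's case and figure indicate a minor triad. In G# minor its root, the dominant, is D#.
That chord is spelled D#-F#-A#.
The figured bass 6 indicates first inversion, placing the third (F#) in the bass: F#-A#-D#.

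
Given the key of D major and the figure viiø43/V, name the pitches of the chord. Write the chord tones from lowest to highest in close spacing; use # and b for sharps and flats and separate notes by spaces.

D F# G# B

The slash marks an applied leading-tone chord: viio of V. In D major, V is A, so the leading tone to it is G#, a half step below.
Building a half-diminished seventh chord on G# gives G#-B-D-F#.
With the 43 figure the chord is in second inversion; from the bass D upward in close position it reads D-F#-G#-B.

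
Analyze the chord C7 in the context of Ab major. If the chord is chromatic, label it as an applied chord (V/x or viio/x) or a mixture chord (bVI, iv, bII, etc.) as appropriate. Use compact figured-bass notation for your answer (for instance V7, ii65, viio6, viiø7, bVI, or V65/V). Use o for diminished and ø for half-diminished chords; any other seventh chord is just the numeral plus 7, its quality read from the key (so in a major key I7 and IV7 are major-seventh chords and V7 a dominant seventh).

V7/vi

Stacked in thirds the chord is C-E-G-Bb: a dominant seventh chord on C.
C is not a diatonic chord root with this quality in Ab major, but it lies a perfect fifth above F (vi), so the chord functions as an applied dominant of vi.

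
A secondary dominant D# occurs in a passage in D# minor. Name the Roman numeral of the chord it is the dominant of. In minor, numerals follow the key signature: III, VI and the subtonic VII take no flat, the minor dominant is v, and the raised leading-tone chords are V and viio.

iv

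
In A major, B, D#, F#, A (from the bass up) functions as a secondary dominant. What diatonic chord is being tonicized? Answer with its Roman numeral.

The chord is a dominant seventh chord on B.
A dominant resolves down a perfect fifth: B → E. In A major, E is scale degree 5, i.e. V.

V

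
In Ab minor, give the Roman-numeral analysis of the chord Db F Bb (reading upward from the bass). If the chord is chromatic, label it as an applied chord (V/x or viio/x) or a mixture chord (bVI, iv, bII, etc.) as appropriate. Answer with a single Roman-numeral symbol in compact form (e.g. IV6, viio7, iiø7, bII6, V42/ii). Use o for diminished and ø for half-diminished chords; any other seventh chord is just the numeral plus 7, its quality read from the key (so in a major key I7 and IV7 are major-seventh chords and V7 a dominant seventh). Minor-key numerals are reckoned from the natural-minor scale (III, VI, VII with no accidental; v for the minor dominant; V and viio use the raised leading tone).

ii6

The pitches Bb-Db-F form a minor triad rooted on Bb.
Bb is the second degree of Ab minor. This is the minor supertonic, borrowed from the parallel major (the Dorian ii).
With Db in the bass the chord is in first inversion, so the figured bass is 6.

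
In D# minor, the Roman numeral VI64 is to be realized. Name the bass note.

F#

VI in D# minor has root B; the chord is B-D#-F#.
The figure 64 means second inversion — the fifth is in the bass.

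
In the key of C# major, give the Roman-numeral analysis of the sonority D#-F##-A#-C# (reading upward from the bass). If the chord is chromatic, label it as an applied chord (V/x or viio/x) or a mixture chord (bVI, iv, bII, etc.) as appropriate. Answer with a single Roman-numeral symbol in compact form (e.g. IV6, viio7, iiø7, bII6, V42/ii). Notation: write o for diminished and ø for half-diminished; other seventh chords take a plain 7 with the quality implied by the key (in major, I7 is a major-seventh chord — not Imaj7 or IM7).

Stacked in thirds the chord is D#-F##-A#-C#: a dominant seventh chord on D#.
D# is not a diatonic chord root with this quality in C# major, but it lies a perfect fifth above G# (V), so the chord functions as an applied dominant of V.

V7/V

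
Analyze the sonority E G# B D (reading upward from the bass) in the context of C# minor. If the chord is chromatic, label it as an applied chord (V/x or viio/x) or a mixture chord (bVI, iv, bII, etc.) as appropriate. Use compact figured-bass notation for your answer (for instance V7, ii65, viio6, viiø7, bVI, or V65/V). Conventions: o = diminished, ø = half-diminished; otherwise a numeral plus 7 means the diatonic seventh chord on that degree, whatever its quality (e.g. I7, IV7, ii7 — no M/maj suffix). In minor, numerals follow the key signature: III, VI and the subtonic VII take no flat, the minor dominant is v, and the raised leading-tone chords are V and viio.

Stacked in thirds the chord is E-G#-B-D: a dominant seventh chord on E.
E is not a diatonic chord root with this quality in C# minor, but it lies a perfect fifth above A (VI), so the chord functions as an applied dominant of VI.

V7/VI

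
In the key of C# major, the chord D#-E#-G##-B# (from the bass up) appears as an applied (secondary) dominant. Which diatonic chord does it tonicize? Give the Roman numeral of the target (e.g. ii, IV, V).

vi

The chord is a dominant seventh chord on E#.
A dominant resolves down a perfect fifth: E# → A#. In C# major, A# is scale degree 6, i.e. vi.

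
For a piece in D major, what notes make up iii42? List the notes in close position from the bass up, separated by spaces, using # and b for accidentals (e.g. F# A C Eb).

In D major, the third degree is F#, and the diatonic chord built there is a minor seventh chord.
Stacking thirds from F# gives F#-A-C#-E.
The figured bass 42 indicates third inversion, placing the seventh (E) in the bass: E-F#-A-C#.

E F# A C#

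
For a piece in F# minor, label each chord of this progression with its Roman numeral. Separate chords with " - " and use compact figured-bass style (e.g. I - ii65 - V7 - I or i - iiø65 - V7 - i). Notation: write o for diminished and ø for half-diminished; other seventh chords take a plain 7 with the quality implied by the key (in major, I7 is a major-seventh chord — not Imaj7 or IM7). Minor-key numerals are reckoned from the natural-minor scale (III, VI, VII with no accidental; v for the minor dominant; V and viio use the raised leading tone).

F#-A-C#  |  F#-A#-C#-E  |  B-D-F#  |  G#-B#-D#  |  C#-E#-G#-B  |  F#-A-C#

i - V7/iv - iv - V/V - V7 - i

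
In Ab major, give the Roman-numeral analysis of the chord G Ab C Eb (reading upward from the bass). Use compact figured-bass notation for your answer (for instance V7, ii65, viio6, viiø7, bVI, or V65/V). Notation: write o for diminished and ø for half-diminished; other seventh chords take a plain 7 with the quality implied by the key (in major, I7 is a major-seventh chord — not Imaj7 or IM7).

I42

Stacked in thirds the chord is Ab-C-Eb-G: a major seventh chord on Ab.
Ab is scale degree 1 in Ab major, and a major seventh chord on that degree is written I7.
With G in the bass the chord is in third inversion, so the figured bass is 42.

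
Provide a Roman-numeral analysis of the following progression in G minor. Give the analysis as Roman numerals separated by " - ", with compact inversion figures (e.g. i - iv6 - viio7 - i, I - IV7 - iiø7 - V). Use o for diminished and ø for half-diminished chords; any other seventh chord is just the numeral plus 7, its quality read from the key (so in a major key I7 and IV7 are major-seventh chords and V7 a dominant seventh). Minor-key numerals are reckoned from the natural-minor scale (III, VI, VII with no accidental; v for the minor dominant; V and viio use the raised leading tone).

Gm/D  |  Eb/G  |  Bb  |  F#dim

i64 - VI6 - III - viio

Gm/D: root G is the tonic; minor triad there is i64.
Eb/G has root Eb, degree 6 in G minor, so VI6.
Bb: root Bb is the mediant; major triad there is III.
F#dim: root F# is the leading tone; diminished triad there is viio.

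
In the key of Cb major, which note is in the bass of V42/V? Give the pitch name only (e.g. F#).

The applied chord V42/V is rooted on Db: Db-F-Ab-Cb.
The figure 42 means third inversion — the seventh is in the bass.

Cb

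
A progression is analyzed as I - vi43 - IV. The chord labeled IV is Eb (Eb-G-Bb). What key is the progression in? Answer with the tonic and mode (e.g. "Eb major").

The chord Eb is a major triad rooted on Eb; its label is IV.
If Eb is scale degree 4 and the mode makes that degree carry a major triad, the tonic is Bb and the mode is major.

Bb major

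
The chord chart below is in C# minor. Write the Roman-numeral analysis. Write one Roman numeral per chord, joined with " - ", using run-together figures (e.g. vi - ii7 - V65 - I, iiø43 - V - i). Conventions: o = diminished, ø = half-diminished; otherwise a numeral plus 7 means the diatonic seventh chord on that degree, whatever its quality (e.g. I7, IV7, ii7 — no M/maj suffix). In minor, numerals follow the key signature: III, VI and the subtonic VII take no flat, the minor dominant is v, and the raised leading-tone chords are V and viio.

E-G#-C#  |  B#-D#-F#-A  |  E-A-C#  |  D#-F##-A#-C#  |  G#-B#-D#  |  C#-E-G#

i6 - viio7 - VI64 - V7/V - V - i

E-G#-C#: root C# is the tonic; minor triad there is i6.
B#-D#-F#-A: fully diminished seventh chord on B# = scale degree 7 → viio7.
E-A-C# has root A, degree 6 in C# minor, so VI64.
D#-F##-A#-C#: chromatic; D# is V of V, so V7/V.
G#-B#-D#: root G# is the dominant; major triad there is V.
C#-E-G#: minor triad on C# = scale degree 1 → i.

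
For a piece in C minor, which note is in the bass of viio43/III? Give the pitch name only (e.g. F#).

The applied chord viio43/III is rooted on D: D-F-Ab-Cb.
The figure 43 means second inversion — the fifth is in the bass.

Ab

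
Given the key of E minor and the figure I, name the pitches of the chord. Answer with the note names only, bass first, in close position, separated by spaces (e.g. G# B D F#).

E G# B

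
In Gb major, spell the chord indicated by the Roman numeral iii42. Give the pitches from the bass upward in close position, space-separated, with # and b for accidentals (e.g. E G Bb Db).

The numeral's case and figure indicate a minor seventh chord. In Gb major its root, scale degree 3, is Bb.
Stacking thirds from Bb gives Bb-Db-F-Ab.
The figured bass 42 indicates third inversion, placing the seventh (Ab) in the bass: Ab-Bb-Db-F.

Ab Bb Db F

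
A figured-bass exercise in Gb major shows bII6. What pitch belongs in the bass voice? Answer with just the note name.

bII in Gb major has root Abb; the chord is Abb-Cb-Ebb.
The figure 6 means first inversion — the third is in the bass.

Cb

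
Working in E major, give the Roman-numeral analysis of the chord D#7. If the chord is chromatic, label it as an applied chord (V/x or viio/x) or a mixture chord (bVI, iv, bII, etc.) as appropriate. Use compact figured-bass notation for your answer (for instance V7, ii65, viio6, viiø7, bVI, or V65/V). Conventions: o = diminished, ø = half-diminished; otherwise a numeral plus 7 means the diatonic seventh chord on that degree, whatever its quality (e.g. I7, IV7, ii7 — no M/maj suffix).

Stacked in thirds the chord is D#-F##-A#-C#: a dominant seventh chord on D#.
D# is not a diatonic chord root with this quality in E major, but it lies a perfect fifth above G# (iii), so the chord functions as an applied dominant of iii.

V7/iii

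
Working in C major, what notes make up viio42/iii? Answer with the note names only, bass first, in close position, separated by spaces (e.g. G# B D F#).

C D# F# A

viio42/iii is a secondary leading-tone chord. The target iii is E in C major; the applied chord is rooted a semitone below, on D#.
Building a fully diminished seventh chord on D# gives D#-F#-A-C.
The figured bass 42 indicates third inversion, placing the seventh (C) in the bass: C-D#-F#-A.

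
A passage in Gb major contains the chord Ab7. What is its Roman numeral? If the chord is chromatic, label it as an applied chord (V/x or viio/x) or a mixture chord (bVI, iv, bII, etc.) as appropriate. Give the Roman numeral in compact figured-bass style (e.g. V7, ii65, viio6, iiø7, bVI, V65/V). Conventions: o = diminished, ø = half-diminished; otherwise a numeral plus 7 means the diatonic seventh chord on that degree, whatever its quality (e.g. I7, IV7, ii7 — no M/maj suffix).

The pitches Ab-C-Eb-Gb form a dominant seventh chord rooted on Ab.
Ab is not a diatonic chord root with this quality in Gb major, but it lies a perfect fifth above Db (V), so the chord functions as an applied dominant of V.

V7/V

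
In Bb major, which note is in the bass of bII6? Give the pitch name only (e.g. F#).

bII in Bb major has root Cb; the chord is Cb-Eb-Gb.
The figure 6 means first inversion — the third is in the bass.

Eb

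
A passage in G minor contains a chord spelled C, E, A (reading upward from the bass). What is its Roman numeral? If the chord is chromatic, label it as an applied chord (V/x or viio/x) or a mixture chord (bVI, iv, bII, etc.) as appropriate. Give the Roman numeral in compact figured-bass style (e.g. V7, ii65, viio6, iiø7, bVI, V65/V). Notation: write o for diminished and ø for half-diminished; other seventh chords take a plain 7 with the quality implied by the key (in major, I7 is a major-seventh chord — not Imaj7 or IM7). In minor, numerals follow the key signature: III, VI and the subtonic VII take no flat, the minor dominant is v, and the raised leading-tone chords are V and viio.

ii6

Stacked in thirds the chord is A-C-E: a minor triad on A.
A is the second degree of G minor. This is the minor supertonic, borrowed from the parallel major (the Dorian ii).
With C in the bass the chord is in first inversion, so the figured bass is 6.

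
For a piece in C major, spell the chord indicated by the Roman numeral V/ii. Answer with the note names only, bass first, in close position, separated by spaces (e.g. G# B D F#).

A C# E

V/ii is a secondary dominant — the dominant triad of ii. ii in C major is D, so the applied chord's root is A, a perfect fifth above.
Building a major triad on A gives A-C#-E.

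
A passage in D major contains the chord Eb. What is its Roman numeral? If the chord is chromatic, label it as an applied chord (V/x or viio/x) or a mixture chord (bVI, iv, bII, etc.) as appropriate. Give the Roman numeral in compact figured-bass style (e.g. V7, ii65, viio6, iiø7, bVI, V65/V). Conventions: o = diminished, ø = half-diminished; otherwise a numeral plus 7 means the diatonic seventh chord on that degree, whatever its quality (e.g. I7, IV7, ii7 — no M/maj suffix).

bII

The pitches Eb-G-Bb form a major triad rooted on Eb.
Eb is the lowered second degree of D major (diatonic 2 would be E). This is the Neapolitan chord — a major triad on the lowered second degree.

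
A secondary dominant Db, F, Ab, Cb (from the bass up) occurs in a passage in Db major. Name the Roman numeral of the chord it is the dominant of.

IV

The chord is a dominant seventh chord on Db.
A dominant resolves down a perfect fifth: Db → Gb. In Db major, Gb is scale degree 4, i.e. IV.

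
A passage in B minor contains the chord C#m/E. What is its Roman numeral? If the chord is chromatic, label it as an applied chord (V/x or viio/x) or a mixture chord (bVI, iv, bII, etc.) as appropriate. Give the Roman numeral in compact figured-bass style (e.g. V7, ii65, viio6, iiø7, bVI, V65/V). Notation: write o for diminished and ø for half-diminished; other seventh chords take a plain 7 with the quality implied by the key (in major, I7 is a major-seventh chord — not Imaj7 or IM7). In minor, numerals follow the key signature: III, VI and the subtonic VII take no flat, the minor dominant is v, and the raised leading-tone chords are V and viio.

Stacked in thirds the chord is C#-E-G#: a minor triad on C#.
C# is the second degree of B minor. This is the minor supertonic, borrowed from the parallel major (the Dorian ii).
With E in the bass the chord is in first inversion, so the figured bass is 6.

ii6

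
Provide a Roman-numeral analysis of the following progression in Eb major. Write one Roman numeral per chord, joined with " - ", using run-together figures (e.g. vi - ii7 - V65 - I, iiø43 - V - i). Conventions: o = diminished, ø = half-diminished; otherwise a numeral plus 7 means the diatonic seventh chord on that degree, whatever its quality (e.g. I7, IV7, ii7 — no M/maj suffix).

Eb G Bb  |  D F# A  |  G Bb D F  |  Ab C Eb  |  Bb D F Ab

I - V/iii - iii7 - IV - V7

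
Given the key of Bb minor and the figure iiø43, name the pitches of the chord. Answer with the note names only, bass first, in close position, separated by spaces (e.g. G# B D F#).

The numeral's case and figure indicate a half-diminished seventh chord. In Bb minor its root, the second degree, is C.
That chord is spelled C-Eb-Gb-Bb.
With the 43 figure the chord is in second inversion; from the bass Gb upward in close position it reads Gb-Bb-C-Eb.

Gb Bb C Eb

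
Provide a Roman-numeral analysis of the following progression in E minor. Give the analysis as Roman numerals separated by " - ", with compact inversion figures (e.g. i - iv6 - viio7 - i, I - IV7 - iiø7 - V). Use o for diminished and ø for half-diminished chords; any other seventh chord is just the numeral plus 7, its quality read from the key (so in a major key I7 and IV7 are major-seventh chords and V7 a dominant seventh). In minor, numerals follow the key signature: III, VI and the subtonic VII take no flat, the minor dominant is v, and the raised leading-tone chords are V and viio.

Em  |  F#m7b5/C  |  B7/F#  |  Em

i - iiø43 - V43 - i

Em has root E, degree 1 in E minor, so i.
F#m7b5/C has root F#, degree 2 in E minor, so iiø43.
B7/F#: dominant seventh chord on B = scale degree 5 → V43.
Em has root E, degree 1 in E minor, so i.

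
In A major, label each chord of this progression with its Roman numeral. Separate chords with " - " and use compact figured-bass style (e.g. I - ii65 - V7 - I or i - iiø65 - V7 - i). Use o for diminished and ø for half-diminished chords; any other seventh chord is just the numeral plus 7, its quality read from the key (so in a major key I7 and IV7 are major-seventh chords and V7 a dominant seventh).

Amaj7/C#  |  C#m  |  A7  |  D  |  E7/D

I65 - iii - V7/IV - IV - V42

Amaj7/C# has root A, degree 1 in A major, so I65.
C#m: root C# is the mediant; minor triad there is iii.
A7: a dominant seventh chord on A, the applied dominant of IV → V7/IV.
D: major triad on D = scale degree 4 → IV.
E7/D: root E is the dominant; dominant seventh chord there is V42.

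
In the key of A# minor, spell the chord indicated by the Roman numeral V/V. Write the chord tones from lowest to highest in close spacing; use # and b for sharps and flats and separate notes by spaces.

V/V is a secondary dominant — the dominant triad of V. V in A# minor is E#, so the applied chord's root is B#, a perfect fifth above.
Building a major triad on B# gives B#-D##-F##.

B# D## F##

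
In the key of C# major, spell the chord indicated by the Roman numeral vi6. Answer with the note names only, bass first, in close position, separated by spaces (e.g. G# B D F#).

C# E# A#

The numeral's case and figure indicate a minor triad. In C# major its root, the submediant, is A#.
That chord is spelled A#-C#-E#.
With the 6 figure the chord is in first inversion; from the bass C# upward in close position it reads C#-E#-A#.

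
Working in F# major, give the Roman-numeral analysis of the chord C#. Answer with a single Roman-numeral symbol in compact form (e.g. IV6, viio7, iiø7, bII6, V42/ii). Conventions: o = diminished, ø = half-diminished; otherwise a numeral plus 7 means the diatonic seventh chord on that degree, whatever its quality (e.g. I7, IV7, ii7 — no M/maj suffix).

V

Stacked in thirds the chord is C#-E#-G#: a major triad on C#.
In F# major, C# is the dominant; the diatonic major triad there is V.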